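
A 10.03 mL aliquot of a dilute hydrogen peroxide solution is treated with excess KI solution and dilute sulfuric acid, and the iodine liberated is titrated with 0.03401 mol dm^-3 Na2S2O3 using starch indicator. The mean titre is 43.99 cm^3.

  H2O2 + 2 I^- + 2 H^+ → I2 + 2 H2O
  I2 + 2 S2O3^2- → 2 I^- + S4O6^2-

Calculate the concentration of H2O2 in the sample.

n(S2O3^2-) = 0.04399 × 0.03401 = 1.496 × 10^-3 mol
n(I2) = n(S2O3^2-)/2 = 7.480 × 10^-4 mol
n(H2O2) in the aliquot = 7.480 × 10^-4 mol (1:1 ratio)
[H2O2] = 7.480 × 10^-4 / 0.01003 = 0.07458 mol/L

0.07458 mol/L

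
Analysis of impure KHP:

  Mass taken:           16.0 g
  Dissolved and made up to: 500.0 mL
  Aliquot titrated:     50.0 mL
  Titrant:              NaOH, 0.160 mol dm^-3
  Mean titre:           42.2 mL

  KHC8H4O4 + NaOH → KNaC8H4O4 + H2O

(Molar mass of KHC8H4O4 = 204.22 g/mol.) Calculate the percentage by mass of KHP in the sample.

n(NaOH) per titration = 0.0422 × 0.160 = 6.75 × 10^-3 mol
n(KHC8H4O4) in each aliquot = 6.75 × 10^-3 mol (1:1 ratio)
n(KHC8H4O4) in the whole flask = 6.75 × 10^-3 × 500.0/50.0 = 0.0675 mol
mass of KHC8H4O4 = 0.0675 × 204.22 = 13.8 g
% KHC8H4O4 = 13.8 / 16.0 × 100 = 86.2 %

86.2 %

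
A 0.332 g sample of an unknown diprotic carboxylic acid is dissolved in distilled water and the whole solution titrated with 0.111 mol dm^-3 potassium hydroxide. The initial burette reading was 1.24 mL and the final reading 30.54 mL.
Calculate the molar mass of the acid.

204 g/mol

n(KOH) = 0.0293 L × 0.111 mol/L = 3.25 × 10^-3 mol
From the 1:2 ratio, n(H2A) = 1/2 × 3.25 × 10^-3 = 1.63 × 10^-3 mol
M = m / n = 0.332 g / 1.63 × 10^-3 mol = 204 g/mol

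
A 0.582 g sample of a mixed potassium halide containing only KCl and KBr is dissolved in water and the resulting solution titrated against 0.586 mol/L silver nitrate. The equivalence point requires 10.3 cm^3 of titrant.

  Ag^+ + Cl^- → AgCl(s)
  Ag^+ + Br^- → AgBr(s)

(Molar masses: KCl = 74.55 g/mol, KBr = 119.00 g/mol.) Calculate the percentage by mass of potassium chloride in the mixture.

39.3 %

n(AgNO3) = 0.0103 × 0.586 = 6.04 × 10^-3 mol
Let x = n(KCl), y = n(KBr).
Titrant: 1x + 1y = 6.04 × 10^-3;  mass: 74.55x + 119.00y = 0.582
Solving, x = 3.07 × 10^-3 mol, y = 2.97 × 10^-3 mol
mass of KCl = 3.07 × 10^-3 × 74.55 = 0.229 g
% KCl = 0.229 / 0.582 × 100 = 39.3 %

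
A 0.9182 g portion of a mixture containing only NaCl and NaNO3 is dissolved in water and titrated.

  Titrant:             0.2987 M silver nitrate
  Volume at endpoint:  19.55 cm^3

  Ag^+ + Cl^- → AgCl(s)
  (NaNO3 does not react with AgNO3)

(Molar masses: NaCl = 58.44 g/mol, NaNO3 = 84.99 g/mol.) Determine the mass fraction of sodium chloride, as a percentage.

37.17 %

n(AgNO3) = 0.01955 × 0.2987 = 5.840 × 10^-3 mol
Let x = n(NaCl), y = n(NaNO3).
Titrant: 1x = 5.840 × 10^-3;  mass: 58.44x + 84.99y = 0.9182
Solving, x = 5.840 × 10^-3 mol, y = 6.788 × 10^-3 mol
mass of NaCl = 5.840 × 10^-3 × 58.44 = 0.3413 g
% NaCl = 0.3413 / 0.9182 × 100 = 37.17 %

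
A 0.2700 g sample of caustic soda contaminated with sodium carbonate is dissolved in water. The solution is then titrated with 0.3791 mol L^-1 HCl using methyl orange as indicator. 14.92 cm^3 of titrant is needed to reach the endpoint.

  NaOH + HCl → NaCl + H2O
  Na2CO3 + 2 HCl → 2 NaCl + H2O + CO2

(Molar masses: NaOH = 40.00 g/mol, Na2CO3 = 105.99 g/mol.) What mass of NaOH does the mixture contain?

0.09157 g

n(HCl) = 0.01492 × 0.3791 = 5.656 × 10^-3 mol
Let x = n(NaOH), y = n(Na2CO3).
Titrant: 1x + 2y = 5.656 × 10^-3;  mass: 40.00x + 105.99y = 0.2700
Solving, x = 2.289 × 10^-3 mol, y = 1.683 × 10^-3 mol
mass of NaOH = 2.289 × 10^-3 × 40.00 = 0.09157 g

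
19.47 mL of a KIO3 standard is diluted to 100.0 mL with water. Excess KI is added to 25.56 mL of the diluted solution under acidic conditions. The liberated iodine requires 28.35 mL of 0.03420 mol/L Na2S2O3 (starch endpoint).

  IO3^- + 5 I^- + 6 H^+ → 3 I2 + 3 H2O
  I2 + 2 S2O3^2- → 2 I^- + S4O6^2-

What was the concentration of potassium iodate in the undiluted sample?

0.03247 mol/L

n(S2O3^2-) = 0.02835 × 0.03420 = 9.696 × 10^-4 mol
n(I2) = n(S2O3^2-)/2 = 4.848 × 10^-4 mol
From the 1:3 ratio, n(IO3^-) in the aliquot = 1/3 × 4.848 × 10^-4 = 1.616 × 10^-4 mol
[IO3^-]_dilute = 1.616 × 10^-4 / 0.02556 = 0.006322 mol/L
[IO3^-]_original = 0.006322 × 100.0/19.47 = 0.03247 mol/L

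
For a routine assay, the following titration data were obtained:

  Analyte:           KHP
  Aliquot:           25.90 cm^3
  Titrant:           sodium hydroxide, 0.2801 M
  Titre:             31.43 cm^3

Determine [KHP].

KHC8H4O4 + NaOH → KNaC8H4O4 + H2O
n(NaOH) = 0.03143 L × 0.2801 mol/L = 8.804 × 10^-3 mol
n(KHC8H4O4) = 8.804 × 10^-3 mol (1:1 mole ratio)
[KHC8H4O4] = 8.804 × 10^-3 mol / 0.02590 L = 0.3399 mol/L

0.3399 M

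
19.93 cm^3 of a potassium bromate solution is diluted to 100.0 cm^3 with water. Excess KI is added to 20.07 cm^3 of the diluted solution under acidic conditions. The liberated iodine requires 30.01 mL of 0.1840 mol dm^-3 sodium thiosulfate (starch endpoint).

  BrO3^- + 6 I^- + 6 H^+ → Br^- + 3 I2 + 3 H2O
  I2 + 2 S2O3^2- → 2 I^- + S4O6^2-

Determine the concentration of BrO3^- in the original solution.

0.2301 mol/L

n(S2O3^2-) = 0.03001 × 0.1840 = 5.522 × 10^-3 mol
n(I2) = n(S2O3^2-)/2 = 2.761 × 10^-3 mol
From the 1:3 ratio, n(BrO3^-) in the aliquot = 1/3 × 2.761 × 10^-3 = 9.203 × 10^-4 mol
[BrO3^-]_dilute = 9.203 × 10^-4 / 0.02007 = 0.04585 mol/L
[BrO3^-]_original = 0.04585 × 100.0/19.93 = 0.2301 mol/L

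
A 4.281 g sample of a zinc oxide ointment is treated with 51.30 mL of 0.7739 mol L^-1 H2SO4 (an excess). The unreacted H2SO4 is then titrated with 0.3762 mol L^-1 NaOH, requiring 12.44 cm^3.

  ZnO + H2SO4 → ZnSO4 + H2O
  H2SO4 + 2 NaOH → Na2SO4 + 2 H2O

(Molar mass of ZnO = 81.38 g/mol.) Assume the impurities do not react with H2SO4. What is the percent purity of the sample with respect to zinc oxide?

71.02 %

n(H2SO4) added = 0.05130 × 0.7739 = 0.03970 mol
n(NaOH) used in back-titration = 0.01244 × 0.3762 = 4.680 × 10^-3 mol
From the 1:2 ratio, n(H2SO4) left over = 1/2 × 4.680 × 10^-3 = 2.340 × 10^-3 mol
n(H2SO4) consumed by analyte = 0.03970 − 2.340 × 10^-3 = 0.03736 mol
n(ZnO) = 0.03736 mol (1:1 ratio)
mass of ZnO = 0.03736 × 81.38 = 3.040 g
% ZnO = 3.040 / 4.281 × 100 = 71.02 %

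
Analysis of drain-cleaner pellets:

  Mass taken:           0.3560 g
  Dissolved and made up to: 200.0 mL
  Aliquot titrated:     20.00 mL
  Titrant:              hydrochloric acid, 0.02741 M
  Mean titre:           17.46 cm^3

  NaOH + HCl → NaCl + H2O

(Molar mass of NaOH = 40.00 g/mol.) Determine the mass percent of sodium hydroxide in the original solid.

53.77 %

n(HCl) per titration = 0.01746 × 0.02741 = 4.786 × 10^-4 mol
n(NaOH) in each aliquot = 4.786 × 10^-4 mol (1:1 ratio)
n(NaOH) in the whole flask = 4.786 × 10^-4 × 200.0/20.00 = 4.786 × 10^-3 mol
mass of NaOH = 4.786 × 10^-3 × 40.00 = 0.1914 g
% NaOH = 0.1914 / 0.3560 × 100 = 53.77 %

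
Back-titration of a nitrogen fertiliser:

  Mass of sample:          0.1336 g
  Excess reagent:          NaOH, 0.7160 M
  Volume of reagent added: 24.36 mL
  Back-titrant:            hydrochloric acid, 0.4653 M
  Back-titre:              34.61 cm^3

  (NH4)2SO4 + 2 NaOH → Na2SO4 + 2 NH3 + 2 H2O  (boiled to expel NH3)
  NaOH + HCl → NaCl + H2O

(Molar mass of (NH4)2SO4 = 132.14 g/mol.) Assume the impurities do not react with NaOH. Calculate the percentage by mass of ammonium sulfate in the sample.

66.16 %

n(NaOH) added = 0.02436 × 0.7160 = 0.01744 mol
n(HCl) used in back-titration = 0.03461 × 0.4653 = 0.01610 mol
n(NaOH) left over = 0.01610 mol (1:1 ratio)
n(NaOH) consumed by analyte = 0.01744 − 0.01610 = 1.338 × 10^-3 mol
From the 1:2 ratio, n((NH4)2SO4) = 1/2 × 1.338 × 10^-3 = 6.689 × 10^-4 mol
mass of (NH4)2SO4 = 6.689 × 10^-4 × 132.14 = 0.08838 g
% (NH4)2SO4 = 0.08838 / 0.1336 × 100 = 66.16 %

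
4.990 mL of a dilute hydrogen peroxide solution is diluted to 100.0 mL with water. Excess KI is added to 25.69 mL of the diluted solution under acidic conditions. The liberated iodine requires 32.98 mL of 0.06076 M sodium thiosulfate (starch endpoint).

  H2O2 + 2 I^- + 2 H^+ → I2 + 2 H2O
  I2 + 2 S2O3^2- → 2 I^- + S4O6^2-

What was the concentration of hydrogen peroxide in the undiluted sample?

0.7816 M

n(S2O3^2-) = 0.03298 × 0.06076 = 2.004 × 10^-3 mol
n(I2) = n(S2O3^2-)/2 = 1.002 × 10^-3 mol
n(H2O2) in the aliquot = 1.002 × 10^-3 mol (1:1 ratio)
[H2O2]_dilute = 1.002 × 10^-3 / 0.02569 = 0.03900 mol/L
[H2O2]_original = 0.03900 × 100.0/4.990 = 0.7816 mol/L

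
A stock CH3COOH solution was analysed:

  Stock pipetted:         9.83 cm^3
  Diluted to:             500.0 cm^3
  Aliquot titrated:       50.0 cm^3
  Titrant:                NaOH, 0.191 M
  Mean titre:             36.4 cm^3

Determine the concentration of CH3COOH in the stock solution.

7.07 M

CH3COOH + NaOH → CH3COONa + H2O
n(NaOH) = 0.0364 × 0.191 = 6.95 × 10^-3 mol
n(CH3COOH) in the aliquot = 6.95 × 10^-3 mol (1:1 ratio)
[CH3COOH]_dilute = 6.95 × 10^-3 / 0.0500 = 0.139 mol/L
Dilution factor = 500.0 / 9.83 = 50.86
[CH3COOH]_stock = 0.139 × 50.86 = 7.07 mol/L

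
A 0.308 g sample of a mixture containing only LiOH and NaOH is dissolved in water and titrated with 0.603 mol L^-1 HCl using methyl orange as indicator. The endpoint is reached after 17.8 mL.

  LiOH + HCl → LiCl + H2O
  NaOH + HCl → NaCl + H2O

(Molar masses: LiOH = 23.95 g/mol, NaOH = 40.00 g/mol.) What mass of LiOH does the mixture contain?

0.181 g

n(HCl) = 0.0178 × 0.603 = 0.0107 mol
Let x = n(LiOH), y = n(NaOH).
Titrant: 1x + 1y = 0.0107;  mass: 23.95x + 40.00y = 0.308
Solving, x = 7.56 × 10^-3 mol, y = 3.17 × 10^-3 mol
mass of LiOH = 7.56 × 10^-3 × 23.95 = 0.181 g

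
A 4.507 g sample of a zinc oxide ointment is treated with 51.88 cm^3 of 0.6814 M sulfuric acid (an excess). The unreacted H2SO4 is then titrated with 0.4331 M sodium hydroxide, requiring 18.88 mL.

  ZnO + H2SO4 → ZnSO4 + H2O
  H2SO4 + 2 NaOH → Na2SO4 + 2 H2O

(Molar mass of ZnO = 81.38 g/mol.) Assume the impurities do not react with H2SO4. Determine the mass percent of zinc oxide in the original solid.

n(H2SO4) added = 0.05188 × 0.6814 = 0.03535 mol
n(NaOH) used in back-titration = 0.01888 × 0.4331 = 8.177 × 10^-3 mol
From the 1:2 ratio, n(H2SO4) left over = 1/2 × 8.177 × 10^-3 = 4.088 × 10^-3 mol
n(H2SO4) consumed by analyte = 0.03535 − 4.088 × 10^-3 = 0.03126 mol
n(ZnO) = 0.03126 mol (1:1 ratio)
mass of ZnO = 0.03126 × 81.38 = 2.544 g
% ZnO = 2.544 / 4.507 × 100 = 56.45 %

56.45 %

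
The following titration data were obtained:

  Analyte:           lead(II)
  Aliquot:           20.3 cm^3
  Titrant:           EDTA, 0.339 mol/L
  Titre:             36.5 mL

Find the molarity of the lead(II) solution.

0.610 mol/L

Pb^2+ + EDTA^4- → [Pb(EDTA)]^2-
n(EDTA) = 0.0365 L × 0.339 mol/L = 0.0124 mol
n(Pb2+) = 0.0124 mol (1:1 mole ratio)
[Pb2+] = 0.0124 mol / 0.0203 L = 0.610 mol/L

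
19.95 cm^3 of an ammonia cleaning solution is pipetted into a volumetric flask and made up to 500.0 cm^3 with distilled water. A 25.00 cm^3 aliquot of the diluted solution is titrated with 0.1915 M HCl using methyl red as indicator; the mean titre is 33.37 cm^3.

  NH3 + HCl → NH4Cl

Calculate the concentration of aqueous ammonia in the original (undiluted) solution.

n(HCl) = 0.03337 × 0.1915 = 6.390 × 10^-3 mol
n(NH3) in the aliquot = 6.390 × 10^-3 mol (1:1 ratio)
[NH3]_dilute = 6.390 × 10^-3 / 0.02500 = 0.2556 mol/L
Dilution factor = 500.0 / 19.95 = 25.06
[NH3]_stock = 0.2556 × 25.06 = 6.406 mol/L

6.406 M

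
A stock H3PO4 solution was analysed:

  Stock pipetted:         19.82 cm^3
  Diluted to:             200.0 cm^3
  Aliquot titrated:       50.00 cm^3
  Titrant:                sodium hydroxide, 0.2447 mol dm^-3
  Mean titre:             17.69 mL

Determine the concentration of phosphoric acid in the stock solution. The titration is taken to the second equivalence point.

H3PO4 + 2 NaOH → Na2HPO4 + 2 H2O
n(NaOH) = 0.01769 × 0.2447 = 4.329 × 10^-3 mol
From the 1:2 ratio, n(H3PO4) in the aliquot = 1/2 × 4.329 × 10^-3 = 2.164 × 10^-3 mol
[H3PO4]_dilute = 2.164 × 10^-3 / 0.05000 = 0.04329 mol/L
Dilution factor = 200.0 / 19.82 = 10.09
[H3PO4]_stock = 0.04329 × 10.09 = 0.4368 mol/L

0.4368 mol/L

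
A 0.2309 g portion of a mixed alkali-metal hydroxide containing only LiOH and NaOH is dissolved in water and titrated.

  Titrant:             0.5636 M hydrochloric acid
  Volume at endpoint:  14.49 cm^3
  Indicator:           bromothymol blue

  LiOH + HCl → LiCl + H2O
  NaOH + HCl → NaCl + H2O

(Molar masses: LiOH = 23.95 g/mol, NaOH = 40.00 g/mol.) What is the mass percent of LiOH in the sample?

n(HCl) = 0.01449 × 0.5636 = 8.167 × 10^-3 mol
Let x = n(LiOH), y = n(NaOH).
Titrant: 1x + 1y = 8.167 × 10^-3;  mass: 23.95x + 40.00y = 0.2309
Solving, x = 5.967 × 10^-3 mol, y = 2.200 × 10^-3 mol
mass of LiOH = 5.967 × 10^-3 × 23.95 = 0.1429 g
% LiOH = 0.1429 / 0.2309 × 100 = 61.89 %

61.89 %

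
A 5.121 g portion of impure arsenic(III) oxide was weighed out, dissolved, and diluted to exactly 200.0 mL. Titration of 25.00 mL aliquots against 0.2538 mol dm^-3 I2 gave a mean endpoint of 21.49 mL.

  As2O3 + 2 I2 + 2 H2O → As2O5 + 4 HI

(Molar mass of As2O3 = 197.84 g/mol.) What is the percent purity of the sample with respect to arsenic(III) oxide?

84.28 %

n(I2) per titration = 0.02149 × 0.2538 = 5.454 × 10^-3 mol
From the 1:2 ratio, n(As2O3) in each aliquot = 1/2 × 5.454 × 10^-3 = 2.727 × 10^-3 mol
n(As2O3) in the whole flask = 2.727 × 10^-3 × 200.0/25.00 = 0.02182 mol
mass of As2O3 = 0.02182 × 197.84 = 4.316 g
% As2O3 = 4.316 / 5.121 × 100 = 84.28 %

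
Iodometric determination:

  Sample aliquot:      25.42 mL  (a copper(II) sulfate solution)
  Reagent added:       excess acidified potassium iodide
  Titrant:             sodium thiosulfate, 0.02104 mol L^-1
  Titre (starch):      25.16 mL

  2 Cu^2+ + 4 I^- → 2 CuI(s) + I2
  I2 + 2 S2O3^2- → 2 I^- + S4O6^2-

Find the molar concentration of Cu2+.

0.02082 mol/L

n(S2O3^2-) = 0.02516 × 0.02104 = 5.294 × 10^-4 mol
n(I2) = n(S2O3^2-)/2 = 2.647 × 10^-4 mol
From the 2:1 ratio, n(Cu2+) in the aliquot = 2/1 × 2.647 × 10^-4 = 5.294 × 10^-4 mol
[Cu2+] = 5.294 × 10^-4 / 0.02542 = 0.02082 mol/L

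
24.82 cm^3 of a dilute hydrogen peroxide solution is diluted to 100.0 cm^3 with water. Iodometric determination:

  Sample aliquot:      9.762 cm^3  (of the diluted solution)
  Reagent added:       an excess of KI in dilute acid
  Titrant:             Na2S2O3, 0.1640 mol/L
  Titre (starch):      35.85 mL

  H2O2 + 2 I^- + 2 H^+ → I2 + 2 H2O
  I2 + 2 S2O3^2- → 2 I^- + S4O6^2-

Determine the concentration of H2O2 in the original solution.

1.213 mol/L

n(S2O3^2-) = 0.03585 × 0.1640 = 5.879 × 10^-3 mol
n(I2) = n(S2O3^2-)/2 = 2.940 × 10^-3 mol
n(H2O2) in the aliquot = 2.940 × 10^-3 mol (1:1 ratio)
[H2O2]_dilute = 2.940 × 10^-3 / 0.009762 = 0.3011 mol/L
[H2O2]_original = 0.3011 × 100.0/24.82 = 1.213 mol/L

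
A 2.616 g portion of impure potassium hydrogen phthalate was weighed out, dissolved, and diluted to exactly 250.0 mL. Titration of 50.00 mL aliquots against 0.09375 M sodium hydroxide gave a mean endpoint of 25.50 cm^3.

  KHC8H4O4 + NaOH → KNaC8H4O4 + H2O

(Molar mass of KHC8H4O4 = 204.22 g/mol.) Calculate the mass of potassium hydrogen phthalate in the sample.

n(NaOH) per titration = 0.02550 × 0.09375 = 2.391 × 10^-3 mol
n(KHC8H4O4) in each aliquot = 2.391 × 10^-3 mol (1:1 ratio)
n(KHC8H4O4) in the whole flask = 2.391 × 10^-3 × 250.0/50.00 = 0.01195 mol
mass of KHC8H4O4 = 0.01195 × 204.22 = 2.441 g

2.441 g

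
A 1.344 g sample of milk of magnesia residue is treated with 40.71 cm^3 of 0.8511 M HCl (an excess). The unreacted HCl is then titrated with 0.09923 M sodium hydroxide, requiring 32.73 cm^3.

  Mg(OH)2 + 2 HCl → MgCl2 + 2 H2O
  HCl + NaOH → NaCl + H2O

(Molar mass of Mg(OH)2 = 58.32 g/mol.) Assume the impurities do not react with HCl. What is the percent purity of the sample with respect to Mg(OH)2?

68.13 %

n(HCl) added = 0.04071 × 0.8511 = 0.03465 mol
n(NaOH) used in back-titration = 0.03273 × 0.09923 = 3.248 × 10^-3 mol
n(HCl) left over = 3.248 × 10^-3 mol (1:1 ratio)
n(HCl) consumed by analyte = 0.03465 − 3.248 × 10^-3 = 0.03140 mol
From the 1:2 ratio, n(Mg(OH)2) = 1/2 × 0.03140 = 0.01570 mol
mass of Mg(OH)2 = 0.01570 × 58.32 = 0.9156 g
% Mg(OH)2 = 0.9156 / 1.344 × 100 = 68.13 %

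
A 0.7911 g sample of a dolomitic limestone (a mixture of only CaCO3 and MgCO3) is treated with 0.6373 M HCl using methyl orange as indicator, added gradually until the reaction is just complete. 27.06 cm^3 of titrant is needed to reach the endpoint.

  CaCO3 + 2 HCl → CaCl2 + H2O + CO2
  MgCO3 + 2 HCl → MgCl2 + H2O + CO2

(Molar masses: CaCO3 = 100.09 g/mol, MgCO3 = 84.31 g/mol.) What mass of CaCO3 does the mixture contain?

n(HCl) = 0.02706 × 0.6373 = 0.01725 mol
Let x = n(CaCO3), y = n(MgCO3).
Titrant: 2x + 2y = 0.01725;  mass: 100.09x + 84.31y = 0.7911
Solving, x = 4.064 × 10^-3 mol, y = 4.559 × 10^-3 mol
mass of CaCO3 = 4.064 × 10^-3 × 100.09 = 0.4067 g

0.4067 g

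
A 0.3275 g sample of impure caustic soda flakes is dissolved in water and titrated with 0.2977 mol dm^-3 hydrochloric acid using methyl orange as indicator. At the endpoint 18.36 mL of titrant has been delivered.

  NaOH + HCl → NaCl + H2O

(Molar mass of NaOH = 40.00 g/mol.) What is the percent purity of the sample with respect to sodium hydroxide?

n(HCl) = 0.01836 L × 0.2977 mol/L = 5.466 × 10^-3 mol
n(NaOH) = 5.466 × 10^-3 mol (1:1 ratio)
mass of NaOH = 5.466 × 10^-3 × 40.00 g/mol = 0.2186 g
% NaOH = 0.2186 / 0.3275 × 100 = 66.76 %

66.76 %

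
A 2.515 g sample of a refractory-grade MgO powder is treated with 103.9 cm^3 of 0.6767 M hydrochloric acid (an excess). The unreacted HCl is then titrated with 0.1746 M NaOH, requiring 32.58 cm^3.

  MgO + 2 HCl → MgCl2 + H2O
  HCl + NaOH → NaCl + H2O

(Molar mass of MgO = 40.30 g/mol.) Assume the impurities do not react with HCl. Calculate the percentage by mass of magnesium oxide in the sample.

51.77 %

n(HCl) added = 0.1039 × 0.6767 = 0.07031 mol
n(NaOH) used in back-titration = 0.03258 × 0.1746 = 5.688 × 10^-3 mol
n(HCl) left over = 5.688 × 10^-3 mol (1:1 ratio)
n(HCl) consumed by analyte = 0.07031 − 5.688 × 10^-3 = 0.06462 mol
From the 1:2 ratio, n(MgO) = 1/2 × 0.06462 = 0.03231 mol
mass of MgO = 0.03231 × 40.30 = 1.302 g
% MgO = 1.302 / 2.515 × 100 = 51.77 %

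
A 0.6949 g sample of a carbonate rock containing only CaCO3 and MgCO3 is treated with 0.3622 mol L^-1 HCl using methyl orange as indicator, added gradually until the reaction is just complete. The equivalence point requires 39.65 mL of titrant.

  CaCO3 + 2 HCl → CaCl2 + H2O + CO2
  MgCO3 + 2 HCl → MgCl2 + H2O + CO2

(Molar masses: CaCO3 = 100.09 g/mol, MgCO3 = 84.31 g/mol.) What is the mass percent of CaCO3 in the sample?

n(HCl) = 0.03965 × 0.3622 = 0.01436 mol
Let x = n(CaCO3), y = n(MgCO3).
Titrant: 2x + 2y = 0.01436;  mass: 100.09x + 84.31y = 0.6949
Solving, x = 5.672 × 10^-3 mol, y = 1.509 × 10^-3 mol
mass of CaCO3 = 5.672 × 10^-3 × 100.09 = 0.5677 g
% CaCO3 = 0.5677 / 0.6949 × 100 = 81.70 %

81.70 %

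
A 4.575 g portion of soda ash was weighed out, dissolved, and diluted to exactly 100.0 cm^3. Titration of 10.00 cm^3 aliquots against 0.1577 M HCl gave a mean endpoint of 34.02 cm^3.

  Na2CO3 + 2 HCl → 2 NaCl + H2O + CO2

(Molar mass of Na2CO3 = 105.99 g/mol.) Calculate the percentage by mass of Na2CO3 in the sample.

62.15 %

n(HCl) per titration = 0.03402 × 0.1577 = 5.365 × 10^-3 mol
From the 1:2 ratio, n(Na2CO3) in each aliquot = 1/2 × 5.365 × 10^-3 = 2.682 × 10^-3 mol
n(Na2CO3) in the whole flask = 2.682 × 10^-3 × 100.0/10.00 = 0.02682 mol
mass of Na2CO3 = 0.02682 × 105.99 = 2.843 g
% Na2CO3 = 2.843 / 4.575 × 100 = 62.15 %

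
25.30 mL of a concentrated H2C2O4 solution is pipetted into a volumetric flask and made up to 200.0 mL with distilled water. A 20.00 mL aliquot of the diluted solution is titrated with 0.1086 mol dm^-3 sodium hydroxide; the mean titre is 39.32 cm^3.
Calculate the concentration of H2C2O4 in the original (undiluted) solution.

H2C2O4 + 2 NaOH → Na2C2O4 + 2 H2O
n(NaOH) = 0.03932 × 0.1086 = 4.270 × 10^-3 mol
From the 1:2 ratio, n(H2C2O4) in the aliquot = 1/2 × 4.270 × 10^-3 = 2.135 × 10^-3 mol
[H2C2O4]_dilute = 2.135 × 10^-3 / 0.02000 = 0.1068 mol/L
Dilution factor = 200.0 / 25.30 = 7.905
[H2C2O4]_stock = 0.1068 × 7.905 = 0.8439 mol/L

0.8439 mol/L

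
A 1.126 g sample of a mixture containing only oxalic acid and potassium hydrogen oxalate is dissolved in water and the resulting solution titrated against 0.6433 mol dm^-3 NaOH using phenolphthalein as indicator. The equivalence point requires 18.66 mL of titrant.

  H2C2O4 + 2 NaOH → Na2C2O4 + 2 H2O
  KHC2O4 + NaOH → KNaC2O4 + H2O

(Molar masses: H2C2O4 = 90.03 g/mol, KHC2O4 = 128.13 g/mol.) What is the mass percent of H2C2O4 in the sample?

n(NaOH) = 0.01866 × 0.6433 = 0.01200 mol
Let x = n(H2C2O4), y = n(KHC2O4).
Titrant: 2x + 1y = 0.01200;  mass: 90.03x + 128.13y = 1.126
Solving, x = 2.479 × 10^-3 mol, y = 7.046 × 10^-3 mol
mass of H2C2O4 = 2.479 × 10^-3 × 90.03 = 0.2232 g
% H2C2O4 = 0.2232 / 1.126 × 100 = 19.82 %

19.82 %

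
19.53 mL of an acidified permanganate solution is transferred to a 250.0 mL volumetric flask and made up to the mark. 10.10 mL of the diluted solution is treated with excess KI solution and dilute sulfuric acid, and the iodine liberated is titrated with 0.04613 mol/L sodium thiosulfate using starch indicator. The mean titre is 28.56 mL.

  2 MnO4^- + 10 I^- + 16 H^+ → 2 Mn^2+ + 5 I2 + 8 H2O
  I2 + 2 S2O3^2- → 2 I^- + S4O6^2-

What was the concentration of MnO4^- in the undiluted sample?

0.3340 mol/L

n(S2O3^2-) = 0.02856 × 0.04613 = 1.317 × 10^-3 mol
n(I2) = n(S2O3^2-)/2 = 6.587 × 10^-4 mol
From the 2:5 ratio, n(MnO4^-) in the aliquot = 2/5 × 6.587 × 10^-4 = 2.635 × 10^-4 mol
[MnO4^-]_dilute = 2.635 × 10^-4 / 0.01010 = 0.02609 mol/L
[MnO4^-]_original = 0.02609 × 250.0/19.53 = 0.3340 mol/L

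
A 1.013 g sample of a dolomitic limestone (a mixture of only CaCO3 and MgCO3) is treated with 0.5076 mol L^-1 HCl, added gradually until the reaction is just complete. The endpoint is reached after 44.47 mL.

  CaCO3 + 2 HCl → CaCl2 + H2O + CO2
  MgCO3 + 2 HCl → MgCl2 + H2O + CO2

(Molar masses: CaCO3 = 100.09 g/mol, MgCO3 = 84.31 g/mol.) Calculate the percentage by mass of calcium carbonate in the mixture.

n(HCl) = 0.04447 × 0.5076 = 0.02257 mol
Let x = n(CaCO3), y = n(MgCO3).
Titrant: 2x + 2y = 0.02257;  mass: 100.09x + 84.31y = 1.013
Solving, x = 3.893 × 10^-3 mol, y = 7.393 × 10^-3 mol
mass of CaCO3 = 3.893 × 10^-3 × 100.09 = 0.3897 g
% CaCO3 = 0.3897 / 1.013 × 100 = 38.47 %

38.47 %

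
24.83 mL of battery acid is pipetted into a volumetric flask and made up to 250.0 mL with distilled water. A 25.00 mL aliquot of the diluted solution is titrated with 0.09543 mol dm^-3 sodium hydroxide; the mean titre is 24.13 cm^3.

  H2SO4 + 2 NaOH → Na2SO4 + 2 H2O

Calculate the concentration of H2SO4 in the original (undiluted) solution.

0.4637 mol/L

n(NaOH) = 0.02413 × 0.09543 = 2.303 × 10^-3 mol
From the 1:2 ratio, n(H2SO4) in the aliquot = 1/2 × 2.303 × 10^-3 = 1.151 × 10^-3 mol
[H2SO4]_dilute = 1.151 × 10^-3 / 0.02500 = 0.04605 mol/L
Dilution factor = 250.0 / 24.83 = 10.07
[H2SO4]_stock = 0.04605 × 10.07 = 0.4637 mol/L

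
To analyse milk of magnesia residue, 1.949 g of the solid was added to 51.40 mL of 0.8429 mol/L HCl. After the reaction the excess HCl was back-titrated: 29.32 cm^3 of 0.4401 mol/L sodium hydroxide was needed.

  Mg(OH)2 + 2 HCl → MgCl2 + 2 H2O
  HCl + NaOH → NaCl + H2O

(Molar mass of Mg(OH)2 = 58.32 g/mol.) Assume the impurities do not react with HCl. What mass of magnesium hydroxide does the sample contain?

0.8871 g

n(HCl) added = 0.05140 × 0.8429 = 0.04333 mol
n(NaOH) used in back-titration = 0.02932 × 0.4401 = 0.01290 mol
n(HCl) left over = 0.01290 mol (1:1 ratio)
n(HCl) consumed by analyte = 0.04333 − 0.01290 = 0.03042 mol
From the 1:2 ratio, n(Mg(OH)2) = 1/2 × 0.03042 = 0.01521 mol
mass of Mg(OH)2 = 0.01521 × 58.32 = 0.8871 g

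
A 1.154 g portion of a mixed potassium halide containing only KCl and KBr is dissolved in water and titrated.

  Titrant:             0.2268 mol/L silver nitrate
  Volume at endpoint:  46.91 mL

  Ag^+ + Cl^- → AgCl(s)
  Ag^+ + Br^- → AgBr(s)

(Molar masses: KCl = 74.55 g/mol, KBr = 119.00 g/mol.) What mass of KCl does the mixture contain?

0.1879 g

n(AgNO3) = 0.04691 × 0.2268 = 0.01064 mol
Let x = n(KCl), y = n(KBr).
Titrant: 1x + 1y = 0.01064;  mass: 74.55x + 119.00y = 1.154
Solving, x = 2.521 × 10^-3 mol, y = 8.118 × 10^-3 mol
mass of KCl = 2.521 × 10^-3 × 74.55 = 0.1879 g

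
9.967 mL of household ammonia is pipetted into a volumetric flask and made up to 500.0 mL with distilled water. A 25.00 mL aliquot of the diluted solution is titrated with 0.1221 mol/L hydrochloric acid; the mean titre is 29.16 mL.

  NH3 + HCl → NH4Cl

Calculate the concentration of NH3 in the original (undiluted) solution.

n(HCl) = 0.02916 × 0.1221 = 3.560 × 10^-3 mol
n(NH3) in the aliquot = 3.560 × 10^-3 mol (1:1 ratio)
[NH3]_dilute = 3.560 × 10^-3 / 0.02500 = 0.1424 mol/L
Dilution factor = 500.0 / 9.967 = 50.17
[NH3]_stock = 0.1424 × 50.17 = 7.144 mol/L

7.144 mol/L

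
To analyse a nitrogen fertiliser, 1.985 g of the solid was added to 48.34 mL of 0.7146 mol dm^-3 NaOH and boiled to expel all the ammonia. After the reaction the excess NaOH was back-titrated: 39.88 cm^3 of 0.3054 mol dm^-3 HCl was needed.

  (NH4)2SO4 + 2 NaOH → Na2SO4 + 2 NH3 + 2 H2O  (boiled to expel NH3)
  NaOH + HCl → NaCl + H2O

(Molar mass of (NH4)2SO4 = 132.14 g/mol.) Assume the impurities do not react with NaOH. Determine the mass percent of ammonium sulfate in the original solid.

74.44 %

n(NaOH) added = 0.04834 × 0.7146 = 0.03454 mol
n(HCl) used in back-titration = 0.03988 × 0.3054 = 0.01218 mol
n(NaOH) left over = 0.01218 mol (1:1 ratio)
n(NaOH) consumed by analyte = 0.03454 − 0.01218 = 0.02236 mol
From the 1:2 ratio, n((NH4)2SO4) = 1/2 × 0.02236 = 0.01118 mol
mass of (NH4)2SO4 = 0.01118 × 132.14 = 1.478 g
% (NH4)2SO4 = 1.478 / 1.985 × 100 = 74.44 %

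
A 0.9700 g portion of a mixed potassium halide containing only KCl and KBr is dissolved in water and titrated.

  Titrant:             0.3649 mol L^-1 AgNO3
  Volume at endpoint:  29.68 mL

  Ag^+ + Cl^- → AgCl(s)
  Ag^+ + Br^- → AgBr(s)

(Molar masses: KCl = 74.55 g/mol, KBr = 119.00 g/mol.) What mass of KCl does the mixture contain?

0.5347 g

n(AgNO3) = 0.02968 × 0.3649 = 0.01083 mol
Let x = n(KCl), y = n(KBr).
Titrant: 1x + 1y = 0.01083;  mass: 74.55x + 119.00y = 0.9700
Solving, x = 7.172 × 10^-3 mol, y = 3.658 × 10^-3 mol
mass of KCl = 7.172 × 10^-3 × 74.55 = 0.5347 g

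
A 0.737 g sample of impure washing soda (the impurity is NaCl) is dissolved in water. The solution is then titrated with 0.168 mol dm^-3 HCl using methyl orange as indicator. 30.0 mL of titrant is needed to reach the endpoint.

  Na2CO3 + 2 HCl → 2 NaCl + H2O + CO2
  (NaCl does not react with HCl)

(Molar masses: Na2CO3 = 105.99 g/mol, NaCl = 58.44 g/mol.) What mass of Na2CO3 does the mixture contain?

n(HCl) = 0.0300 × 0.168 = 5.04 × 10^-3 mol
Let x = n(Na2CO3), y = n(NaCl).
Titrant: 2x = 5.04 × 10^-3;  mass: 105.99x + 58.44y = 0.737
Solving, x = 2.52 × 10^-3 mol, y = 8.04 × 10^-3 mol
mass of Na2CO3 = 2.52 × 10^-3 × 105.99 = 0.267 g

0.267 g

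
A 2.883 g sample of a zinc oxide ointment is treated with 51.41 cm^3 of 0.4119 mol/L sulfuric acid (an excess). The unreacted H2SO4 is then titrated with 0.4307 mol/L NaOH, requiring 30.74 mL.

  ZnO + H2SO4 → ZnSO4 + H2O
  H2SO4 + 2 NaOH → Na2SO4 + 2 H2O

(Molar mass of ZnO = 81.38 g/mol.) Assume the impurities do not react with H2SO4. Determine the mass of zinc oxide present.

1.185 g

n(H2SO4) added = 0.05141 × 0.4119 = 0.02118 mol
n(NaOH) used in back-titration = 0.03074 × 0.4307 = 0.01324 mol
From the 1:2 ratio, n(H2SO4) left over = 1/2 × 0.01324 = 6.620 × 10^-3 mol
n(H2SO4) consumed by analyte = 0.02118 − 6.620 × 10^-3 = 0.01456 mol
n(ZnO) = 0.01456 mol (1:1 ratio)
mass of ZnO = 0.01456 × 81.38 = 1.185 g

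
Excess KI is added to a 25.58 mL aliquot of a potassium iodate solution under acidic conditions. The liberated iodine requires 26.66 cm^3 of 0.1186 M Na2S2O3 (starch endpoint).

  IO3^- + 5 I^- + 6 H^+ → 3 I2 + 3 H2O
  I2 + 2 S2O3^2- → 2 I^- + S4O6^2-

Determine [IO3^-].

0.02060 M

n(S2O3^2-) = 0.02666 × 0.1186 = 3.162 × 10^-3 mol
n(I2) = n(S2O3^2-)/2 = 1.581 × 10^-3 mol
From the 1:3 ratio, n(IO3^-) in the aliquot = 1/3 × 1.581 × 10^-3 = 5.270 × 10^-4 mol
[IO3^-] = 5.270 × 10^-4 / 0.02558 = 0.02060 mol/L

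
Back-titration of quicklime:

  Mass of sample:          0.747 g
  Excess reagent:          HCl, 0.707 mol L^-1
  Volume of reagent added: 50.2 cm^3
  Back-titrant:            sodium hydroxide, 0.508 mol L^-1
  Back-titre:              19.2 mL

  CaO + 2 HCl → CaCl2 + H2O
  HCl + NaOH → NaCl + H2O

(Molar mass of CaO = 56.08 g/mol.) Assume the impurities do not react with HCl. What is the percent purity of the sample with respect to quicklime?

96.6 %

n(HCl) added = 0.0502 × 0.707 = 0.0355 mol
n(NaOH) used in back-titration = 0.0192 × 0.508 = 9.75 × 10^-3 mol
n(HCl) left over = 9.75 × 10^-3 mol (1:1 ratio)
n(HCl) consumed by analyte = 0.0355 − 9.75 × 10^-3 = 0.0257 mol
From the 1:2 ratio, n(CaO) = 1/2 × 0.0257 = 0.0129 mol
mass of CaO = 0.0129 × 56.08 = 0.722 g
% CaO = 0.722 / 0.747 × 100 = 96.6 %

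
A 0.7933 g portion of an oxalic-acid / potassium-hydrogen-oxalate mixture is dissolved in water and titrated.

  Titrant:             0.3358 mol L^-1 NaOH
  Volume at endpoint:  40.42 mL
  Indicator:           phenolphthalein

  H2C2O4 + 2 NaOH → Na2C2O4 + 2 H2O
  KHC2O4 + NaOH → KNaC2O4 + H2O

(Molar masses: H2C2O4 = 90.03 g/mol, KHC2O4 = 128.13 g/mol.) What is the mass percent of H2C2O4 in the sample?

64.57 %

n(NaOH) = 0.04042 × 0.3358 = 0.01357 mol
Let x = n(H2C2O4), y = n(KHC2O4).
Titrant: 2x + 1y = 0.01357;  mass: 90.03x + 128.13y = 0.7933
Solving, x = 5.690 × 10^-3 mol, y = 2.193 × 10^-3 mol
mass of H2C2O4 = 5.690 × 10^-3 × 90.03 = 0.5123 g
% H2C2O4 = 0.5123 / 0.7933 × 100 = 64.57 %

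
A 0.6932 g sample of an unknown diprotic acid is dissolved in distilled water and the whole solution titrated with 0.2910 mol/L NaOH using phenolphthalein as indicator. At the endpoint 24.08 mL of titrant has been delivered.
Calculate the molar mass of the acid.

197.9 g/mol

n(NaOH) = 0.02408 L × 0.2910 mol/L = 7.007 × 10^-3 mol
From the 1:2 ratio, n(H2A) = 1/2 × 7.007 × 10^-3 = 3.504 × 10^-3 mol
M = m / n = 0.6932 g / 3.504 × 10^-3 mol = 197.9 g/mol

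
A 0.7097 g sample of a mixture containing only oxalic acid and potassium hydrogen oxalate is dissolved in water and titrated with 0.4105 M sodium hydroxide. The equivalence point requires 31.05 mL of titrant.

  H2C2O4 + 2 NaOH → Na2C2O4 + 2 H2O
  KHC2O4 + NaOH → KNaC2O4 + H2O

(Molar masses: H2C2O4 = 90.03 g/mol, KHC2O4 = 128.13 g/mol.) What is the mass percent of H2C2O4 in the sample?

70.47 %

n(NaOH) = 0.03105 × 0.4105 = 0.01275 mol
Let x = n(H2C2O4), y = n(KHC2O4).
Titrant: 2x + 1y = 0.01275;  mass: 90.03x + 128.13y = 0.7097
Solving, x = 5.555 × 10^-3 mol, y = 1.636 × 10^-3 mol
mass of H2C2O4 = 5.555 × 10^-3 × 90.03 = 0.5001 g
% H2C2O4 = 0.5001 / 0.7097 × 100 = 70.47 %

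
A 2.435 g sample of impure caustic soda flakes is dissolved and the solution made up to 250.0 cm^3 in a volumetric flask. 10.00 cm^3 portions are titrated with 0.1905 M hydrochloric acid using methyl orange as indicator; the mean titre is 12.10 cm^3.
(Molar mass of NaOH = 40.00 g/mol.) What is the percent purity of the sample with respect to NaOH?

NaOH + HCl → NaCl + H2O
n(HCl) per titration = 0.01210 × 0.1905 = 2.305 × 10^-3 mol
n(NaOH) in each aliquot = 2.305 × 10^-3 mol (1:1 ratio)
n(NaOH) in the whole flask = 2.305 × 10^-3 × 250.0/10.00 = 0.05763 mol
mass of NaOH = 0.05763 × 40.00 = 2.305 g
% NaOH = 2.305 / 2.435 × 100 = 94.66 %

94.66 %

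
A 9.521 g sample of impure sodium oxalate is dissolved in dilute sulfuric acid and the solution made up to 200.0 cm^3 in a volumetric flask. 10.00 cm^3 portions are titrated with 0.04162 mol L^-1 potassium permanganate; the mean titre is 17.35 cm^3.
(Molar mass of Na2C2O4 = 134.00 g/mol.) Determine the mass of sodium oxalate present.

2 MnO4^- + 5 C2O4^2- + 16 H^+ → 2 Mn^2+ + 10 CO2 + 8 H2O
n(KMnO4) per titration = 0.01735 × 0.04162 = 7.221 × 10^-4 mol
From the 5:2 ratio, n(Na2C2O4) in each aliquot = 5/2 × 7.221 × 10^-4 = 1.805 × 10^-3 mol
n(Na2C2O4) in the whole flask = 1.805 × 10^-3 × 200.0/10.00 = 0.03611 mol
mass of Na2C2O4 = 0.03611 × 134.00 = 4.838 g

4.838 g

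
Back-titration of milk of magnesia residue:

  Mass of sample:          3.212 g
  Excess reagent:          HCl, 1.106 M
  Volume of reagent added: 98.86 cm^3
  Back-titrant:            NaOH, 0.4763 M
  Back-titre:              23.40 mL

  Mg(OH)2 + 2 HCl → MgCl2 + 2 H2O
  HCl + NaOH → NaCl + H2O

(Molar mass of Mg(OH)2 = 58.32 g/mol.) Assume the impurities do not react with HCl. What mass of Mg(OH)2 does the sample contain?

2.863 g

n(HCl) added = 0.09886 × 1.106 = 0.1093 mol
n(NaOH) used in back-titration = 0.02340 × 0.4763 = 0.01115 mol
n(HCl) left over = 0.01115 mol (1:1 ratio)
n(HCl) consumed by analyte = 0.1093 − 0.01115 = 0.09819 mol
From the 1:2 ratio, n(Mg(OH)2) = 1/2 × 0.09819 = 0.04910 mol
mass of Mg(OH)2 = 0.04910 × 58.32 = 2.863 g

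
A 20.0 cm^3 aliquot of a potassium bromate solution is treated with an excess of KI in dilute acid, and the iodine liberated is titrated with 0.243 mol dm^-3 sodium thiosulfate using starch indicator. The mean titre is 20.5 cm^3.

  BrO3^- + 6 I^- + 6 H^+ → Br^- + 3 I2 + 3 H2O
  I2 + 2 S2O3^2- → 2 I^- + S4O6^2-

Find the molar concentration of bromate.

0.0415 mol/L

n(S2O3^2-) = 0.0205 × 0.243 = 4.98 × 10^-3 mol
n(I2) = n(S2O3^2-)/2 = 2.49 × 10^-3 mol
From the 1:3 ratio, n(BrO3^-) in the aliquot = 1/3 × 2.49 × 10^-3 = 8.30 × 10^-4 mol
[BrO3^-] = 8.30 × 10^-4 / 0.0200 = 0.0415 mol/L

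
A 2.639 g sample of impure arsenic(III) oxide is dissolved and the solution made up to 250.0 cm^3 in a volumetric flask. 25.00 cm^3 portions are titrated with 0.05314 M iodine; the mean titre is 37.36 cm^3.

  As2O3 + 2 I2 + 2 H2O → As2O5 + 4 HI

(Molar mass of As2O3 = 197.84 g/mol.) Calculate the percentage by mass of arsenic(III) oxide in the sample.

74.42 %

n(I2) per titration = 0.03736 × 0.05314 = 1.985 × 10^-3 mol
From the 1:2 ratio, n(As2O3) in each aliquot = 1/2 × 1.985 × 10^-3 = 9.927 × 10^-4 mol
n(As2O3) in the whole flask = 9.927 × 10^-4 × 250.0/25.00 = 9.927 × 10^-3 mol
mass of As2O3 = 9.927 × 10^-3 × 197.84 = 1.964 g
% As2O3 = 1.964 / 2.639 × 100 = 74.42 %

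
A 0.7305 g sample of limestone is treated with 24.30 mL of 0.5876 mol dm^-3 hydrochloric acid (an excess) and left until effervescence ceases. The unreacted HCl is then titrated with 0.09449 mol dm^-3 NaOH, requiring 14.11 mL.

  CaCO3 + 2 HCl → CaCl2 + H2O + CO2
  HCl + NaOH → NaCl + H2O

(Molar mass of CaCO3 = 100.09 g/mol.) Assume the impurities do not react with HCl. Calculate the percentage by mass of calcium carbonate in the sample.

n(HCl) added = 0.02430 × 0.5876 = 0.01428 mol
n(NaOH) used in back-titration = 0.01411 × 0.09449 = 1.333 × 10^-3 mol
n(HCl) left over = 1.333 × 10^-3 mol (1:1 ratio)
n(HCl) consumed by analyte = 0.01428 − 1.333 × 10^-3 = 0.01295 mol
From the 1:2 ratio, n(CaCO3) = 1/2 × 0.01295 = 6.473 × 10^-3 mol
mass of CaCO3 = 6.473 × 10^-3 × 100.09 = 0.6479 g
% CaCO3 = 0.6479 / 0.7305 × 100 = 88.69 %

88.69 %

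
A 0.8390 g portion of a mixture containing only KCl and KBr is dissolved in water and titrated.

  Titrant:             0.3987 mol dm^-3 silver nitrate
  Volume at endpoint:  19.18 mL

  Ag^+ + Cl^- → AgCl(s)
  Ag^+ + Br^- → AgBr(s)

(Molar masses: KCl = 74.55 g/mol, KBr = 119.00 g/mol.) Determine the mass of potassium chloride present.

n(AgNO3) = 0.01918 × 0.3987 = 7.647 × 10^-3 mol
Let x = n(KCl), y = n(KBr).
Titrant: 1x + 1y = 7.647 × 10^-3;  mass: 74.55x + 119.00y = 0.8390
Solving, x = 1.597 × 10^-3 mol, y = 6.050 × 10^-3 mol
mass of KCl = 1.597 × 10^-3 × 74.55 = 0.1191 g

0.1191 g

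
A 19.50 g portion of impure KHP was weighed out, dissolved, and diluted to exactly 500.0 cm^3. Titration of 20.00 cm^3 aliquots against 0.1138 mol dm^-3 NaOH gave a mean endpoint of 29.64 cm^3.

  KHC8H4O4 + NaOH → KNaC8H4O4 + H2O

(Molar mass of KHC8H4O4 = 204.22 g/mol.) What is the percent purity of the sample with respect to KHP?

88.31 %

n(NaOH) per titration = 0.02964 × 0.1138 = 3.373 × 10^-3 mol
n(KHC8H4O4) in each aliquot = 3.373 × 10^-3 mol (1:1 ratio)
n(KHC8H4O4) in the whole flask = 3.373 × 10^-3 × 500.0/20.00 = 0.08433 mol
mass of KHC8H4O4 = 0.08433 × 204.22 = 17.22 g
% KHC8H4O4 = 17.22 / 19.50 × 100 = 88.31 %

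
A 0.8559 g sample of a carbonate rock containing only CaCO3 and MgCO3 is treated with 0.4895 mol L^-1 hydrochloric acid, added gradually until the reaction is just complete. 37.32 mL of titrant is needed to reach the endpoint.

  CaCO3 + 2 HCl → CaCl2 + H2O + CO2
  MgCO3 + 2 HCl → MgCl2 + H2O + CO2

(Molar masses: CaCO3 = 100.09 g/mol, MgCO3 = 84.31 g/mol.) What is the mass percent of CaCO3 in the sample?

n(HCl) = 0.03732 × 0.4895 = 0.01827 mol
Let x = n(CaCO3), y = n(MgCO3).
Titrant: 2x + 2y = 0.01827;  mass: 100.09x + 84.31y = 0.8559
Solving, x = 5.438 × 10^-3 mol, y = 3.696 × 10^-3 mol
mass of CaCO3 = 5.438 × 10^-3 × 100.09 = 0.5443 g
% CaCO3 = 0.5443 / 0.8559 × 100 = 63.59 %

63.59 %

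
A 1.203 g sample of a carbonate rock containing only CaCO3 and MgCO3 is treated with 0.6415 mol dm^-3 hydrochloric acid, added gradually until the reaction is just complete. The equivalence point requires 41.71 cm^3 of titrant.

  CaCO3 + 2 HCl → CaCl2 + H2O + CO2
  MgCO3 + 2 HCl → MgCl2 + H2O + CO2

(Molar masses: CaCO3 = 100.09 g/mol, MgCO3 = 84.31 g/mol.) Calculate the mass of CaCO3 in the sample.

n(HCl) = 0.04171 × 0.6415 = 0.02676 mol
Let x = n(CaCO3), y = n(MgCO3).
Titrant: 2x + 2y = 0.02676;  mass: 100.09x + 84.31y = 1.203
Solving, x = 4.757 × 10^-3 mol, y = 8.622 × 10^-3 mol
mass of CaCO3 = 4.757 × 10^-3 × 100.09 = 0.4761 g

0.4761 g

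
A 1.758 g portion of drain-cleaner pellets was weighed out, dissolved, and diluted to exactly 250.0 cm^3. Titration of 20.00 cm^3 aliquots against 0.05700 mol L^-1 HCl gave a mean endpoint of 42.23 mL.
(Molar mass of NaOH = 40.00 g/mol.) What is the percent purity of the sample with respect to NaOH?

NaOH + HCl → NaCl + H2O
n(HCl) per titration = 0.04223 × 0.05700 = 2.407 × 10^-3 mol
n(NaOH) in each aliquot = 2.407 × 10^-3 mol (1:1 ratio)
n(NaOH) in the whole flask = 2.407 × 10^-3 × 250.0/20.00 = 0.03009 mol
mass of NaOH = 0.03009 × 40.00 = 1.204 g
% NaOH = 1.204 / 1.758 × 100 = 68.46 %

68.46 %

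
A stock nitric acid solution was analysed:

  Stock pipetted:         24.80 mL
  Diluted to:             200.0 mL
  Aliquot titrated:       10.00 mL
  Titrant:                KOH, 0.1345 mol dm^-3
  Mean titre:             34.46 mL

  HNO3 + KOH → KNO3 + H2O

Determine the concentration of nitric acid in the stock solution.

3.738 mol/L

n(KOH) = 0.03446 × 0.1345 = 4.635 × 10^-3 mol
n(HNO3) in the aliquot = 4.635 × 10^-3 mol (1:1 ratio)
[HNO3]_dilute = 4.635 × 10^-3 / 0.01000 = 0.4635 mol/L
Dilution factor = 200.0 / 24.80 = 8.065
[HNO3]_stock = 0.4635 × 8.065 = 3.738 mol/L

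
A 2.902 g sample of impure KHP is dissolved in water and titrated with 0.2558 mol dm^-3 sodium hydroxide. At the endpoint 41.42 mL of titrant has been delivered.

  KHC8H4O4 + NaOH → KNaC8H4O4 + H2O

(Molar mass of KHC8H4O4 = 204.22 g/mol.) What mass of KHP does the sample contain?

2.164 g

n(NaOH) = 0.04142 L × 0.2558 mol/L = 0.01060 mol
n(KHC8H4O4) = 0.01060 mol (1:1 ratio)
mass of KHC8H4O4 = 0.01060 × 204.22 g/mol = 2.164 g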